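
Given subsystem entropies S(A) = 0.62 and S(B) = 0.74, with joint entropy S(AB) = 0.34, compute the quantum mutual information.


I(A:B) = S(A) + S(B) - S(AB)
= 0.62 + 0.74 - 0.34
= 1.0200

1.0200


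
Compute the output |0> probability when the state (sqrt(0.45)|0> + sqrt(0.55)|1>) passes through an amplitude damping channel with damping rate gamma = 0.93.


For amplitude damping with parameter gamma on state sqrt(a)|0> + sqrt(b)|1>:
alpha^2 = 0.45, beta^2 = 0.55
P(|0>) = alpha^2 + gamma * beta^2
= 0.45 + 0.93 * 0.55
= 0.45 + 0.5115
= 0.9615

0.9615


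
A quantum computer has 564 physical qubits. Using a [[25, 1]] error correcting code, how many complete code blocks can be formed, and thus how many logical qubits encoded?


Each code block uses 25 physical qubits for 1 logical qubit(s).
Number of complete blocks = floor(564 / 25) = 22
Logical qubits = 22 * 1
= 22

22


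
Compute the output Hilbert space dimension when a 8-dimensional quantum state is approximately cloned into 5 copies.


Output space = H^(tensor 5) where dim(H) = 8
dim = 8^5
= 64 (after 2 factors)
= 512 (after 3 factors)
= 4096 (after 4 factors)
= 32768 (after 5 factors)
= 32768

32768


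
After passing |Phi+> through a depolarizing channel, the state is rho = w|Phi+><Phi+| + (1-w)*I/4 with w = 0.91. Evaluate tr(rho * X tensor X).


|Phi+> = (|00> + |11>)/sqrt(2)
For the pure Bell state, <X_A X_B> = +1 (Bell-state Pauli correlator).
The maximally-mixed part I/4 has tr(I/4 * P tensor P) = 0 for any traceless Pauli P.
So <X_A X_B>_rho = w * (+1) + (1 - w) * 0
= 0.91 * (+1)
= 0.9100

0.9100


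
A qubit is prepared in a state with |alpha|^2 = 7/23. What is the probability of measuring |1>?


|alpha|^2 = 7/23 = 0.3043
|beta|^2 = 1 - 7/23 = 16/23 = 0.6957
P(|1>) = |beta|^2 = 0.6957

0.6957


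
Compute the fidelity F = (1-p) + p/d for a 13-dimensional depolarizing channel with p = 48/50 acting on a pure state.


F = (1-p) + p/d
= (1 - 0.9600) + 0.9600/13
= 0.0400 + 0.0738
= 0.1138

0.1138


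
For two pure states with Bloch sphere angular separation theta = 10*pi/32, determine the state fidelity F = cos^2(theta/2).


For states separated by angle theta on Bloch sphere:
F = cos^2(theta/2)
theta = 10*pi/32 = 0.9817
theta/2 = 0.4909
cos(theta/2) = 0.8819
F = 0.7778

0.7778


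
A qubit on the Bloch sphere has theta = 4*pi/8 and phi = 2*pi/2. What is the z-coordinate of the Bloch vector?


theta = 1.5708, phi = 3.1416
r_z = cos(theta) = 0.0000

0.0000


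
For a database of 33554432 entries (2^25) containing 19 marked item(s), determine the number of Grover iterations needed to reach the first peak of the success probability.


After j Grover iterations the success probability is P(j) = sin^2((2j+1)*theta), where sin(theta) = sqrt(k/N).
N = 2^25 = 33554432, k = 19
sin(theta) = sqrt(k/N) = 0.0007524919437
theta = arcsin(sqrt(k/N)) = 0.0007524920147 rad
P(j) reaches its first maximum when (2j+1)*theta is as close as possible to pi/2, i.e. j = round(pi/(4*theta) - 1/2).
pi/(4*theta) - 1/2 = 1043.2296
(For comparison, the common estimate pi/4 * sqrt(N/k) = 1043.7297; the exact maximiser is used here.)
Optimal iterations = 1043

1043


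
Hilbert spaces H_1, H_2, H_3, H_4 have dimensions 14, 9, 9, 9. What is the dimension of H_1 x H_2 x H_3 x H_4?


dim(H_1 x H_2 x H_3 x H_4) = 14 * 9 * 9 * 9
= 126 * 9 * 9
= 1134 * 9
= 10206

10206


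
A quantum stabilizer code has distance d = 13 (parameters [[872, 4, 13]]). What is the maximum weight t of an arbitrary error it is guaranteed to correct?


Code parameters: [[872, 4, 13]], distance d = 13.
Number of correctable errors = floor((d-1)/2)
= floor((13 - 1)/2)
= floor(12/2)
= 6

6


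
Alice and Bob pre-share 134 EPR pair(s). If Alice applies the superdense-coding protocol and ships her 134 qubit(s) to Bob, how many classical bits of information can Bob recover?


Superdense coding allows 2 classical bits per shared entangled pair.
134 pair(s) -> 2 * 134 = 268 classical bits

268


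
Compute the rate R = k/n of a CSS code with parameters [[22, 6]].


Code rate R = k/n
= 6/22
= 0.2727

0.2727


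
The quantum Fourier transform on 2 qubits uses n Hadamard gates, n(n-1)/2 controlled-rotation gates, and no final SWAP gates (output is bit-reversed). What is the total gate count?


Hadamard gates: 2
Controlled rotations: n*(n-1)/2 = 2*1/2 = 1
SWAP gates: 0 (omitted)
Total = 2 + 1
= 3

3


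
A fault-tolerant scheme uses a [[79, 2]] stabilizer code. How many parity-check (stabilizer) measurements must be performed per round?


For an [[n,k]] stabilizer code:
Number of stabilizer generators = n - k
= 79 - 2
= 77

77


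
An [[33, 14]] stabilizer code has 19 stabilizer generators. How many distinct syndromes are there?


Each stabilizer generator gives a binary (+1 or -1) measurement outcome.
With 19 independent generators:
Total syndromes = 2^19
= 524288

524288


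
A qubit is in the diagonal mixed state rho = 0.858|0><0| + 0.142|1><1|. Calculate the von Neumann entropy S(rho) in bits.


S = -p*log2(p) - (1-p)*log2(1-p)
p = 0.8580, 1-p = 0.1420
= -0.8580 * log2(0.8580) - 0.1420 * log2(0.1420)
= -(-0.1896) - (-0.3999)
= 0.5895

0.5895


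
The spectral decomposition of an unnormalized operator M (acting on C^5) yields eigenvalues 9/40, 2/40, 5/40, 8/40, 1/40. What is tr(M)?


tr(M) = sum of eigenvalues
= 9/40 + 2/40 + 5/40 + 8/40 + 1/40
= 25/40
= 0.6250

0.6250


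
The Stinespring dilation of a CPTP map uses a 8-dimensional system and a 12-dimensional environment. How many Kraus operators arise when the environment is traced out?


Tracing out the environment in an orthonormal basis {|i>_E} gives Kraus operators K_i = <i|_E U |0>_E.
Number of Kraus operators = dim(H_env) = d_env
= 12

12


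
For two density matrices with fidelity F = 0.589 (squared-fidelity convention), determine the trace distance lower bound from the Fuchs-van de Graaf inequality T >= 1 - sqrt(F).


Fuchs-van de Graaf (squared-fidelity convention): 1 - sqrt(F) <= T <= sqrt(1 - F).
Lower bound: T >= 1 - sqrt(F)
sqrt(F) = sqrt(0.589) = 0.7675
T >= 1 - 0.7675
T >= 0.2325

0.2325


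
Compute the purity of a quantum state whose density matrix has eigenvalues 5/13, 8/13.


tr(rho^2) = sum of eigenvalues squared
= (5/13)^2 + (8/13)^2
= (25 + 64) / 169
= 89/169
= 0.5266

0.5266


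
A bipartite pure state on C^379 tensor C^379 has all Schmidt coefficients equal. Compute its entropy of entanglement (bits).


For a maximally entangled state in d x d:
S = log2(d) = log2(379)
= 8.5661

8.5661


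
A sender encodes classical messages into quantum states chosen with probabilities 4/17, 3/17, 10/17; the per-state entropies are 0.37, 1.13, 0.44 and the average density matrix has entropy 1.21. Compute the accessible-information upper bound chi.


chi = S(rho) - sum_i p_i * S(rho_i)
Weighted entropy = 4/17 * 0.37 + 3/17 * 1.13 + 10/17 * 0.44
= 0.5453
chi = 1.21 - 0.5453
= 0.6647

0.6647


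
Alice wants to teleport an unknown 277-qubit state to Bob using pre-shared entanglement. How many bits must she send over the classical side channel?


Quantum teleportation requires 2 classical bits per qubit teleported.
277 qubit(s) -> 2 * 277 = 554 classical bits

554


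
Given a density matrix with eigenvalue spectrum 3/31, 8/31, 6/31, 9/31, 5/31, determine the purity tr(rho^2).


tr(rho^2) = sum of eigenvalues squared
= (3/31)^2 + (8/31)^2 + (6/31)^2 + (9/31)^2 + (5/31)^2
= (9 + 64 + 36 + 81 + 25) / 961
= 215/961
= 0.2237

0.2237


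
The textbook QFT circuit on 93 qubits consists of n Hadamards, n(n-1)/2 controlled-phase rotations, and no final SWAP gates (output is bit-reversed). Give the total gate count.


Hadamard gates: 93
Controlled rotations: n*(n-1)/2 = 93*92/2 = 4278
SWAP gates: 0 (omitted)
Total = 93 + 4278
= 4371

4371


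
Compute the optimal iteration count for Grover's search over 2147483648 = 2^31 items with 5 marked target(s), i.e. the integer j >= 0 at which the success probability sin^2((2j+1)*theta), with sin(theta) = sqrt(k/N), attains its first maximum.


After j Grover iterations the success probability is P(j) = sin^2((2j+1)*theta), where sin(theta) = sqrt(k/N).
N = 2^31 = 2147483648, k = 5
sin(theta) = sqrt(k/N) = 4.825252777e-05
theta = arcsin(sqrt(k/N)) = 4.825252779e-05 rad
P(j) reaches its first maximum when (2j+1)*theta is as close as possible to pi/2, i.e. j = round(pi/(4*theta) - 1/2).
pi/(4*theta) - 1/2 = 16276.3294
(For comparison, the common estimate pi/4 * sqrt(N/k) = 16276.8294; the exact maximiser is used here.)
Optimal iterations = 16276

16276


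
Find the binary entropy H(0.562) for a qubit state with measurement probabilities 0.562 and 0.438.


S = -p*log2(p) - (1-p)*log2(1-p)
p = 0.5620, 1-p = 0.4380
= -0.5620 * log2(0.5620) - 0.4380 * log2(0.4380)
= -(-0.4672) - (-0.5217)
= 0.9889

0.9889


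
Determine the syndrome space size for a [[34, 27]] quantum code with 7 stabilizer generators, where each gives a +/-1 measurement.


Each stabilizer generator gives a binary (+1 or -1) measurement outcome.
With 7 independent generators:
Total syndromes = 2^7
= 128

128


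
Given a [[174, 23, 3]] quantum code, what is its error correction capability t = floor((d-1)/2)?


Code parameters: [[174, 23, 3]], distance d = 3.
Number of correctable errors = floor((d-1)/2)
= floor((3 - 1)/2)
= floor(2/2)
= 1

1


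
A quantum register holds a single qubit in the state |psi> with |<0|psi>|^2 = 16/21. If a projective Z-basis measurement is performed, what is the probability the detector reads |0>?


|alpha|^2 = 16/21 = 0.7619
|beta|^2 = 1 - 16/21 = 5/21 = 0.2381
P(|0>) = |alpha|^2 = 0.7619

0.7619


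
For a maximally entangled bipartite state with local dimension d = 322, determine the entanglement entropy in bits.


For a maximally entangled state in d x d:
S = log2(d) = log2(322)
= 8.3309

8.3309


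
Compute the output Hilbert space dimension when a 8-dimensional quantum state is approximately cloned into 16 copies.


Output space = H^(tensor 16) where dim(H) = 8
dim = 8^16
= 64 (after 2 factors)
= 512 (after 3 factors)
= 4096 (after 4 factors)
= 32768 (after 5 factors)
= 262144 (after 6 factors)
= 2097152 (after 7 factors)
= 16777216 (after 8 factors)
= 134217728 (after 9 factors)
= 1073741824 (after 10 factors)
= 8589934592 (after 11 factors)
= 68719476736 (after 12 factors)
= 549755813888 (after 13 factors)
= 4398046511104 (after 14 factors)
= 35184372088832 (after 15 factors)
= 281474976710656 (after 16 factors)
= 281474976710656

281474976710656


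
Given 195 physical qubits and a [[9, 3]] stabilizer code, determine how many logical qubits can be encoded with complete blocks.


Each code block uses 9 physical qubits for 3 logical qubit(s).
Number of complete blocks = floor(195 / 9) = 21
Logical qubits = 21 * 3
= 63

63


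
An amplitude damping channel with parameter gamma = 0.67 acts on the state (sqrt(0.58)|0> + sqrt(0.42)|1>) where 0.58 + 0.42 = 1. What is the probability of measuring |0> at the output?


For amplitude damping with parameter gamma on state sqrt(a)|0> + sqrt(b)|1>:
alpha^2 = 0.58, beta^2 = 0.42
P(|0>) = alpha^2 + gamma * beta^2
= 0.58 + 0.67 * 0.42
= 0.58 + 0.2814
= 0.8614

0.8614


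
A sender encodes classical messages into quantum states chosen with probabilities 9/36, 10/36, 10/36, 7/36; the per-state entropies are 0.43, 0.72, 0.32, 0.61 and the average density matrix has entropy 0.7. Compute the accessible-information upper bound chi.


chi = S(rho) - sum_i p_i * S(rho_i)
Weighted entropy = 9/36 * 0.43 + 10/36 * 0.72 + 10/36 * 0.32 + 7/36 * 0.61
= 0.5150
chi = 0.7 - 0.5150
= 0.1850

0.1850


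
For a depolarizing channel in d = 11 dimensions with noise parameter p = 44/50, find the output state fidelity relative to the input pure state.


F = (1-p) + p/d
= (1 - 0.8800) + 0.8800/11
= 0.1200 + 0.0800
= 0.2000

0.2000


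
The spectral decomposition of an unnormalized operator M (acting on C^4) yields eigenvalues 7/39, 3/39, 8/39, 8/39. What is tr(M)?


tr(M) = sum of eigenvalues
= 7/39 + 3/39 + 8/39 + 8/39
= 26/39
= 0.6667

0.6667


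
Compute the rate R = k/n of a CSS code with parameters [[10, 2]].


Code rate R = k/n
= 2/10
= 0.2000

0.2000


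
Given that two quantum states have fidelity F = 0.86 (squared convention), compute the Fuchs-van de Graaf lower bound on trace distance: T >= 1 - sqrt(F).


Fuchs-van de Graaf (squared-fidelity convention): 1 - sqrt(F) <= T <= sqrt(1 - F).
Lower bound: T >= 1 - sqrt(F)
sqrt(F) = sqrt(0.86) = 0.9274
T >= 1 - 0.9274
T >= 0.0726

0.0726


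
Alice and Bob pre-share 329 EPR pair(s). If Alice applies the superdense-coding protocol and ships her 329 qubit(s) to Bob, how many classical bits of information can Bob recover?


Superdense coding allows 2 classical bits per shared entangled pair.
329 pair(s) -> 2 * 329 = 658 classical bits

658


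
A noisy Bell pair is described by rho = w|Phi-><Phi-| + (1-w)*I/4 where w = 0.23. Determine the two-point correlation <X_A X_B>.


|Phi-> = (|00> - |11>)/sqrt(2)
For the pure Bell state, <X_A X_B> = -1 (Bell-state Pauli correlator).
The maximally-mixed part I/4 has tr(I/4 * P tensor P) = 0 for any traceless Pauli P.
So <X_A X_B>_rho = w * (-1) + (1 - w) * 0
= 0.23 * (-1)
= -0.2300

-0.2300


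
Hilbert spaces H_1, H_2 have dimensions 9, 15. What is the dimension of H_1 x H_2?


dim(H_1 x H_2) = 9 * 15
= 135

135


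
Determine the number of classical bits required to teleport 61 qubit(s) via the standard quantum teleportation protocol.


Quantum teleportation requires 2 classical bits per qubit teleported.
61 qubit(s) -> 2 * 61 = 122 classical bits

122


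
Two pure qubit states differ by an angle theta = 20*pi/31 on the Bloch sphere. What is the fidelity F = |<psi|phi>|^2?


For states separated by angle theta on Bloch sphere:
F = cos^2(theta/2)
theta = 20*pi/31 = 2.0268
theta/2 = 1.0134
cos(theta/2) = 0.5290
F = 0.2798

0.2798


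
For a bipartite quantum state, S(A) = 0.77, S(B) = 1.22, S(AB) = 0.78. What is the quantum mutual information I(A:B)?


I(A:B) = S(A) + S(B) - S(AB)
= 0.77 + 1.22 - 0.78
= 1.2100

1.2100


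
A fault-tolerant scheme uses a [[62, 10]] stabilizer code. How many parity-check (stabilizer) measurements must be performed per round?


For an [[n,k]] stabilizer code:
Number of stabilizer generators = n - k
= 62 - 10
= 52

52


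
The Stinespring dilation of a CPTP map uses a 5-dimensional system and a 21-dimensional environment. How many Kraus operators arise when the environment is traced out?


Tracing out the environment in an orthonormal basis {|i>_E} gives Kraus operators K_i = <i|_E U |0>_E.
Number of Kraus operators = dim(H_env) = d_env
= 21

21


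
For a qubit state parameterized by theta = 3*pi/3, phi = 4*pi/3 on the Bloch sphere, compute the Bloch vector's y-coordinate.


theta = 3.1416, phi = 4.1888
r_y = sin(theta)*sin(phi) = 0.0000 * -0.8660
r_y = 0.0000

0.0000


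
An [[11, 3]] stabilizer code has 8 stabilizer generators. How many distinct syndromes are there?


Each stabilizer generator gives a binary (+1 or -1) measurement outcome.
With 8 independent generators:
Total syndromes = 2^8
= 256

256


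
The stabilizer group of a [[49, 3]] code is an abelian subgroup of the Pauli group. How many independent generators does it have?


For an [[n,k]] stabilizer code:
Number of stabilizer generators = n - k
= 49 - 3
= 46

46


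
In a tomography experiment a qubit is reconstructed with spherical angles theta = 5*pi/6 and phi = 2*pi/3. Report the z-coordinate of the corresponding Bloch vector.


theta = 2.6180, phi = 2.0944
r_z = cos(theta) = -0.8660

-0.8660


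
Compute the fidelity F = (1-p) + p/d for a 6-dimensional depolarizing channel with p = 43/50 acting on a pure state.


F = (1-p) + p/d
= (1 - 0.8600) + 0.8600/6
= 0.1400 + 0.1433
= 0.2833

0.2833


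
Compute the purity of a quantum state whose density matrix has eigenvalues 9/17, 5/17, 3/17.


tr(rho^2) = sum of eigenvalues squared
= (9/17)^2 + (5/17)^2 + (3/17)^2
= (81 + 25 + 9) / 289
= 115/289
= 0.3979

0.3979


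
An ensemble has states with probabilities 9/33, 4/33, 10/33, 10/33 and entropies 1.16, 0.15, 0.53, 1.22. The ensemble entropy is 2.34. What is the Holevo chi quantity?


chi = S(rho) - sum_i p_i * S(rho_i)
Weighted entropy = 9/33 * 1.16 + 4/33 * 0.15 + 10/33 * 0.53 + 10/33 * 1.22
= 0.8648
chi = 2.34 - 0.8648
= 1.4752

1.4752


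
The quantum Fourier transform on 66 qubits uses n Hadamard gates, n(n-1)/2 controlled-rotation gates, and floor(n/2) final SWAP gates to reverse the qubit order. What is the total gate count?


Hadamard gates: 66
Controlled rotations: n*(n-1)/2 = 66*65/2 = 2145
SWAP gates: floor(n/2) = floor(66/2) = 33
Total = 66 + 2145 + 33
= 2244

2244


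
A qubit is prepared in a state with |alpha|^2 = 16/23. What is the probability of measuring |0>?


|alpha|^2 = 16/23 = 0.6957
|beta|^2 = 1 - 16/23 = 7/23 = 0.3043
P(|0>) = |alpha|^2 = 0.6957

0.6957


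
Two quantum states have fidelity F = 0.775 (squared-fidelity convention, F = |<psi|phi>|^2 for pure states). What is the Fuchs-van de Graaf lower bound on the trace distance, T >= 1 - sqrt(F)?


Fuchs-van de Graaf (squared-fidelity convention): 1 - sqrt(F) <= T <= sqrt(1 - F).
Lower bound: T >= 1 - sqrt(F)
sqrt(F) = sqrt(0.775) = 0.8803
T >= 1 - 0.8803
T >= 0.1197

0.1197


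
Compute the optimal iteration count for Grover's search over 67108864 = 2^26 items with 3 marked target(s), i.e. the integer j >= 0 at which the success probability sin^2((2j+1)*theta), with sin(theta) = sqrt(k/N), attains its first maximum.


After j Grover iterations the success probability is P(j) = sin^2((2j+1)*theta), where sin(theta) = sqrt(k/N).
N = 2^26 = 67108864, k = 3
sin(theta) = sqrt(k/N) = 0.0002114319833
theta = arcsin(sqrt(k/N)) = 0.0002114319849 rad
P(j) reaches its first maximum when (2j+1)*theta is as close as possible to pi/2, i.e. j = round(pi/(4*theta) - 1/2).
pi/(4*theta) - 1/2 = 3714.1611
(For comparison, the common estimate pi/4 * sqrt(N/k) = 3714.6611; the exact maximiser is used here.)
Optimal iterations = 3714

3714


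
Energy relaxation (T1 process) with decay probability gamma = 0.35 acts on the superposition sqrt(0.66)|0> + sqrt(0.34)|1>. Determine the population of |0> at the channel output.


For amplitude damping with parameter gamma on state sqrt(a)|0> + sqrt(b)|1>:
alpha^2 = 0.66, beta^2 = 0.34
P(|0>) = alpha^2 + gamma * beta^2
= 0.66 + 0.35 * 0.34
= 0.66 + 0.1190
= 0.7790

0.7790


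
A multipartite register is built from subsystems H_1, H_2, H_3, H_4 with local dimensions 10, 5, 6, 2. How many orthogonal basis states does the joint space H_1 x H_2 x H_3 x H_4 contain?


dim(H_1 x H_2 x H_3 x H_4) = 10 * 5 * 6 * 2
= 50 * 6 * 2
= 300 * 2
= 600

600


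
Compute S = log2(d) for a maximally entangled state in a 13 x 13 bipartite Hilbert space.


For a maximally entangled state in d x d:
S = log2(d) = log2(13)
= 3.7004

3.7004


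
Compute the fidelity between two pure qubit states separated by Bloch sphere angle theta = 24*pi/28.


For states separated by angle theta on Bloch sphere:
F = cos^2(theta/2)
theta = 24*pi/28 = 2.6928
theta/2 = 1.3464
cos(theta/2) = 0.2225
F = 0.0495

0.0495


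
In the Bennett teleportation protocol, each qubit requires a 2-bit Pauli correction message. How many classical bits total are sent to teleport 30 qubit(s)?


Quantum teleportation requires 2 classical bits per qubit teleported.
30 qubit(s) -> 2 * 30 = 60 classical bits

60


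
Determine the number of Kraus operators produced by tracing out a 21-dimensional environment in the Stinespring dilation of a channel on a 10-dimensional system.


Tracing out the environment in an orthonormal basis {|i>_E} gives Kraus operators K_i = <i|_E U |0>_E.
Number of Kraus operators = dim(H_env) = d_env
= 21

21


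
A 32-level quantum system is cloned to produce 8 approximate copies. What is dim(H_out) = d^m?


Output space = H^(tensor 8) where dim(H) = 32
dim = 32^8
= 1024 (after 2 factors)
= 32768 (after 3 factors)
= 1048576 (after 4 factors)
= 33554432 (after 5 factors)
= 1073741824 (after 6 factors)
= 34359738368 (after 7 factors)
= 1099511627776 (after 8 factors)
= 1099511627776

1099511627776


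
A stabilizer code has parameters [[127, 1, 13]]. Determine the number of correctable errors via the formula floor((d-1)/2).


Code parameters: [[127, 1, 13]], distance d = 13.
Number of correctable errors = floor((d-1)/2)
= floor((13 - 1)/2)
= floor(12/2)
= 6

6


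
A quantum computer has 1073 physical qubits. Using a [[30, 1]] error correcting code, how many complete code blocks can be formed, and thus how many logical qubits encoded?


Each code block uses 30 physical qubits for 1 logical qubit(s).
Number of complete blocks = floor(1073 / 30) = 35
Logical qubits = 35 * 1
= 35

35


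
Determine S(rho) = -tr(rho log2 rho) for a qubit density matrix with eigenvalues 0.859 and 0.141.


S = -p*log2(p) - (1-p)*log2(1-p)
p = 0.8590, 1-p = 0.1410
= -0.8590 * log2(0.8590) - 0.1410 * log2(0.1410)
= -(-0.1884) - (-0.3985)
= 0.5869

0.5869


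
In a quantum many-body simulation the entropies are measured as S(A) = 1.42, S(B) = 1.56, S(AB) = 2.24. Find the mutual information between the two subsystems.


I(A:B) = S(A) + S(B) - S(AB)
= 1.42 + 1.56 - 2.24
= 0.7400

0.7400


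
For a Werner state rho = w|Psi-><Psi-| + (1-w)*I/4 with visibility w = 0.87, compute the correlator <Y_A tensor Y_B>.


|Psi-> = (|01> - |10>)/sqrt(2)
For the pure Bell state, <Y_A Y_B> = -1 (Bell-state Pauli correlator).
The maximally-mixed part I/4 has tr(I/4 * P tensor P) = 0 for any traceless Pauli P.
So <Y_A Y_B>_rho = w * (-1) + (1 - w) * 0
= 0.87 * (-1)
= -0.8700

-0.8700


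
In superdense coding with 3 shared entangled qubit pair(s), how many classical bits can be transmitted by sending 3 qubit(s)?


Superdense coding allows 2 classical bits per shared entangled pair.
3 pair(s) -> 2 * 3 = 6 classical bits

6


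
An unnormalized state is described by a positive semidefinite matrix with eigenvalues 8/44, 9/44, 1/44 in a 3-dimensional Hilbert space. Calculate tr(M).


tr(M) = sum of eigenvalues
= 8/44 + 9/44 + 1/44
= 18/44
= 0.4091

0.4091


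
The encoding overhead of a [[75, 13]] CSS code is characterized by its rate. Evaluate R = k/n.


Code rate R = k/n
= 13/75
= 0.1733

0.1733


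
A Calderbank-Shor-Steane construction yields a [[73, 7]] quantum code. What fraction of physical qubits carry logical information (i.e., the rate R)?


Code rate R = k/n
= 7/73
= 0.0959

0.0959


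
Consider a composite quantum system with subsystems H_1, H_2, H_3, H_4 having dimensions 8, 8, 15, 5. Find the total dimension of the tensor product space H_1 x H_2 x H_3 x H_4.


dim(H_1 x H_2 x H_3 x H_4) = 8 * 8 * 15 * 5
= 64 * 15 * 5
= 960 * 5
= 4800

4800


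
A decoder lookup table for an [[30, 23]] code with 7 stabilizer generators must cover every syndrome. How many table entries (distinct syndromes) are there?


Each stabilizer generator gives a binary (+1 or -1) measurement outcome.
With 7 independent generators:
Total syndromes = 2^7
= 128

128


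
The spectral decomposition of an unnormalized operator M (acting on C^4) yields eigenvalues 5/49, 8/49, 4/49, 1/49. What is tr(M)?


tr(M) = sum of eigenvalues
= 5/49 + 8/49 + 4/49 + 1/49
= 18/49
= 0.3673

0.3673


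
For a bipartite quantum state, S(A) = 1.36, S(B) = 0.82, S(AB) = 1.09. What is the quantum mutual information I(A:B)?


I(A:B) = S(A) + S(B) - S(AB)
= 1.36 + 0.82 - 1.09
= 1.0900

1.0900


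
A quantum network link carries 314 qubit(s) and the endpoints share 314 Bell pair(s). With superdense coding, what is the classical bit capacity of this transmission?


Superdense coding allows 2 classical bits per shared entangled pair.
314 pair(s) -> 2 * 314 = 628 classical bits

628


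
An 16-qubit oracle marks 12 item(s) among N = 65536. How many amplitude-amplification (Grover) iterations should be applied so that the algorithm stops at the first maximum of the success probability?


After j Grover iterations the success probability is P(j) = sin^2((2j+1)*theta), where sin(theta) = sqrt(k/N).
N = 2^16 = 65536, k = 12
sin(theta) = sqrt(k/N) = 0.01353164693
theta = arcsin(sqrt(k/N)) = 0.01353205992 rad
P(j) reaches its first maximum when (2j+1)*theta is as close as possible to pi/2, i.e. j = round(pi/(4*theta) - 1/2).
pi/(4*theta) - 1/2 = 57.5398
(For comparison, the common estimate pi/4 * sqrt(N/k) = 58.0416; the exact maximiser is used here.)
Optimal iterations = 58

58


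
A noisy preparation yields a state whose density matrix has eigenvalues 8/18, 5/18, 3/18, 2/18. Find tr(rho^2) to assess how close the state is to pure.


tr(rho^2) = sum of eigenvalues squared
= (8/18)^2 + (5/18)^2 + (3/18)^2 + (2/18)^2
= (64 + 25 + 9 + 4) / 324
= 102/324
= 0.3148

0.3148


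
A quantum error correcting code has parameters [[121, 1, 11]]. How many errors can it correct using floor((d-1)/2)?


Code parameters: [[121, 1, 11]], distance d = 11.
Number of correctable errors = floor((d-1)/2)
= floor((11 - 1)/2)
= floor(10/2)
= 5

5


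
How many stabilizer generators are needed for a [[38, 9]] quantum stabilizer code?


For an [[n,k]] stabilizer code:
Number of stabilizer generators = n - k
= 38 - 9
= 29

29


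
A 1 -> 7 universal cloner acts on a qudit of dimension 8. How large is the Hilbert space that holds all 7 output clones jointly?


Output space = H^(tensor 7) where dim(H) = 8
dim = 8^7
= 64 (after 2 factors)
= 512 (after 3 factors)
= 4096 (after 4 factors)
= 32768 (after 5 factors)
= 262144 (after 6 factors)
= 2097152 (after 7 factors)
= 2097152

2097152


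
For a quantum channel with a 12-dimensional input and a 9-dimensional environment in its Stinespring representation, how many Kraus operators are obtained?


Tracing out the environment in an orthonormal basis {|i>_E} gives Kraus operators K_i = <i|_E U |0>_E.
Number of Kraus operators = dim(H_env) = d_env
= 9

9


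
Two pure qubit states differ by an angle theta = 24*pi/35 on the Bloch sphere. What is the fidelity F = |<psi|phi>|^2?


For states separated by angle theta on Bloch sphere:
F = cos^2(theta/2)
theta = 24*pi/35 = 2.1542
theta/2 = 1.0771
cos(theta/2) = 0.4739
F = 0.2246

0.2246


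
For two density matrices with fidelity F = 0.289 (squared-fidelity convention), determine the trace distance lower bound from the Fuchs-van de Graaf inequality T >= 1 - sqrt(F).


Fuchs-van de Graaf (squared-fidelity convention): 1 - sqrt(F) <= T <= sqrt(1 - F).
Lower bound: T >= 1 - sqrt(F)
sqrt(F) = sqrt(0.289) = 0.5376
T >= 1 - 0.5376
T >= 0.4624

0.4624


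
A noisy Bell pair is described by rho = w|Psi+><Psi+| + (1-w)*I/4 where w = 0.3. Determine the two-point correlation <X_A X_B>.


|Psi+> = (|01> + |10>)/sqrt(2)
For the pure Bell state, <X_A X_B> = +1 (Bell-state Pauli correlator).
The maximally-mixed part I/4 has tr(I/4 * P tensor P) = 0 for any traceless Pauli P.
So <X_A X_B>_rho = w * (+1) + (1 - w) * 0
= 0.3 * (+1)
= 0.3000

0.3000


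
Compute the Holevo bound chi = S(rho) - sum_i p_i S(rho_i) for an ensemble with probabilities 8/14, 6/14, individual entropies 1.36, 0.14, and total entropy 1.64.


chi = S(rho) - sum_i p_i * S(rho_i)
Weighted entropy = 8/14 * 1.36 + 6/14 * 0.14
= 0.8371
chi = 1.64 - 0.8371
= 0.8029

0.8029


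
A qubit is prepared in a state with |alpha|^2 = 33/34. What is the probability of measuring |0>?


|alpha|^2 = 33/34 = 0.9706
|beta|^2 = 1 - 33/34 = 1/34 = 0.0294
P(|0>) = |alpha|^2 = 0.9706

0.9706


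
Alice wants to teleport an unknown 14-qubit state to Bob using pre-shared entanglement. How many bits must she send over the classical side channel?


Quantum teleportation requires 2 classical bits per qubit teleported.
14 qubit(s) -> 2 * 14 = 28 classical bits

28


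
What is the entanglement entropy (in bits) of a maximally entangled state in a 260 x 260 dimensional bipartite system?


For a maximally entangled state in d x d:
S = log2(d) = log2(260)
= 8.0224

8.0224


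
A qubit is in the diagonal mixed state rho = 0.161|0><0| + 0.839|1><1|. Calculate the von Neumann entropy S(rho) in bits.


S = -p*log2(p) - (1-p)*log2(1-p)
p = 0.1610, 1-p = 0.8390
= -0.1610 * log2(0.1610) - 0.8390 * log2(0.8390)
= -(-0.4242) - (-0.2125)
= 0.6367

0.6367


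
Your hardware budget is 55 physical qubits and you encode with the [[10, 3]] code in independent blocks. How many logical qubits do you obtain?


Each code block uses 10 physical qubits for 3 logical qubit(s).
Number of complete blocks = floor(55 / 10) = 5
Logical qubits = 5 * 3
= 15

15


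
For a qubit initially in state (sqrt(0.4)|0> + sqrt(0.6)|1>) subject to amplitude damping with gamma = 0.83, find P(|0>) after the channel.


For amplitude damping with parameter gamma on state sqrt(a)|0> + sqrt(b)|1>:
alpha^2 = 0.4, beta^2 = 0.6
P(|0>) = alpha^2 + gamma * beta^2
= 0.4 + 0.83 * 0.6
= 0.4 + 0.4980
= 0.8980

0.8980


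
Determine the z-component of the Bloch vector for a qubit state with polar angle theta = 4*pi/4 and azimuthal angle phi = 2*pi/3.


theta = 3.1416, phi = 2.0944
r_z = cos(theta) = -1.0000

-1.0000


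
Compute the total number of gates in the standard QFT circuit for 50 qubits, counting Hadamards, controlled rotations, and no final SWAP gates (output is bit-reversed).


Hadamard gates: 50
Controlled rotations: n*(n-1)/2 = 50*49/2 = 1225
SWAP gates: 0 (omitted)
Total = 50 + 1225
= 1275

1275


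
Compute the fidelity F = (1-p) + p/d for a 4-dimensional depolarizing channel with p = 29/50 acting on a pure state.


F = (1-p) + p/d
= (1 - 0.5800) + 0.5800/4
= 0.4200 + 0.1450
= 0.5650

0.5650


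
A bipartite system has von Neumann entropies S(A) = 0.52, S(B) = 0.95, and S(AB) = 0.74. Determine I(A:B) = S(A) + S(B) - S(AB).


I(A:B) = S(A) + S(B) - S(AB)
= 0.52 + 0.95 - 0.74
= 0.7300

0.7300


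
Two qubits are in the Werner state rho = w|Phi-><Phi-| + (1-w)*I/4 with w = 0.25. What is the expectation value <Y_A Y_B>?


|Phi-> = (|00> - |11>)/sqrt(2)
For the pure Bell state, <Y_A Y_B> = +1 (Bell-state Pauli correlator).
The maximally-mixed part I/4 has tr(I/4 * P tensor P) = 0 for any traceless Pauli P.
So <Y_A Y_B>_rho = w * (+1) + (1 - w) * 0
= 0.25 * (+1)
= 0.2500

0.2500


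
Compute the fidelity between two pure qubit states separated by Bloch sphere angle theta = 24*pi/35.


For states separated by angle theta on Bloch sphere:
F = cos^2(theta/2)
theta = 24*pi/35 = 2.1542
theta/2 = 1.0771
cos(theta/2) = 0.4739
F = 0.2246

0.2246


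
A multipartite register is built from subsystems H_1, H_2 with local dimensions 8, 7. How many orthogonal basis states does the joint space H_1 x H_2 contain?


dim(H_1 x H_2) = 8 * 7
= 56

56


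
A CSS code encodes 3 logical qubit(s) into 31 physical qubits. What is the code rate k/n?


Code rate R = k/n
= 3/31
= 0.0968

0.0968


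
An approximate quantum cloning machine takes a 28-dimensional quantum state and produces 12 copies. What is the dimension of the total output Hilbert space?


Output space = H^(tensor 12) where dim(H) = 28
dim = 28^12
= 784 (after 2 factors)
= 21952 (after 3 factors)
= 614656 (after 4 factors)
= 17210368 (after 5 factors)
= 481890304 (after 6 factors)
= 13492928512 (after 7 factors)
= 377801998336 (after 8 factors)
= 10578455953408 (after 9 factors)
= 296196766695424 (after 10 factors)
= 8293509467471872 (after 11 factors)
= 232218265089212416 (after 12 factors)
= 232218265089212416

232218265089212416


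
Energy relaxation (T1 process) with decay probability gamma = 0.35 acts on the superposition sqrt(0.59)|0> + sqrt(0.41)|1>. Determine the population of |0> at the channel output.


For amplitude damping with parameter gamma on state sqrt(a)|0> + sqrt(b)|1>:
alpha^2 = 0.59, beta^2 = 0.41
P(|0>) = alpha^2 + gamma * beta^2
= 0.59 + 0.35 * 0.41
= 0.59 + 0.1435
= 0.7335

0.7335


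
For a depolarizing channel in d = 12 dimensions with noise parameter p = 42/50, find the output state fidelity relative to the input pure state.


F = (1-p) + p/d
= (1 - 0.8400) + 0.8400/12
= 0.1600 + 0.0700
= 0.2300

0.2300


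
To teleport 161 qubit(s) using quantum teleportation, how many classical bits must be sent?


Quantum teleportation requires 2 classical bits per qubit teleported.
161 qubit(s) -> 2 * 161 = 322 classical bits

322


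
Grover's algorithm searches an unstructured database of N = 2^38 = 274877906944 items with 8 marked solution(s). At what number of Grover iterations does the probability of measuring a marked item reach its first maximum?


After j Grover iterations the success probability is P(j) = sin^2((2j+1)*theta), where sin(theta) = sqrt(k/N).
N = 2^38 = 274877906944, k = 8
sin(theta) = sqrt(k/N) = 5.394796609e-06
theta = arcsin(sqrt(k/N)) = 5.394796609e-06 rad
P(j) reaches its first maximum when (2j+1)*theta is as close as possible to pi/2, i.e. j = round(pi/(4*theta) - 1/2).
pi/(4*theta) - 1/2 = 145583.8881
(For comparison, the common estimate pi/4 * sqrt(N/k) = 145584.3881; the exact maximiser is used here.)
Optimal iterations = 145584

145584


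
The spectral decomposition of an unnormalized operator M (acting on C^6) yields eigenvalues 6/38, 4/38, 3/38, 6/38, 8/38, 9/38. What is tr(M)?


tr(M) = sum of eigenvalues
= 6/38 + 4/38 + 3/38 + 6/38 + 8/38 + 9/38
= 36/38
= 0.9474

0.9474


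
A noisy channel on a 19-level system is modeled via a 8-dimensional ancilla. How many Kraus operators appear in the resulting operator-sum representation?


Tracing out the environment in an orthonormal basis {|i>_E} gives Kraus operators K_i = <i|_E U |0>_E.
Number of Kraus operators = dim(H_env) = d_env
= 8

8


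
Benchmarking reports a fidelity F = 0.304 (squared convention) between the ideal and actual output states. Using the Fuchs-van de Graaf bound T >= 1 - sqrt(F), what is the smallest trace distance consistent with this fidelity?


Fuchs-van de Graaf (squared-fidelity convention): 1 - sqrt(F) <= T <= sqrt(1 - F).
Lower bound: T >= 1 - sqrt(F)
sqrt(F) = sqrt(0.304) = 0.5514
T >= 1 - 0.5514
T >= 0.4486

0.4486


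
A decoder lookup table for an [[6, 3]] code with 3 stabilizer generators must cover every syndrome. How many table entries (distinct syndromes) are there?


Each stabilizer generator gives a binary (+1 or -1) measurement outcome.
With 3 independent generators:
Total syndromes = 2^3
= 8

8


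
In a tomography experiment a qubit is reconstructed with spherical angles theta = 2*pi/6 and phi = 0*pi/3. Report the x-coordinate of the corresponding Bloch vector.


theta = 1.0472, phi = 0.0000
r_x = sin(theta)*cos(phi) = 0.8660 * 1.0000
r_x = 0.8660

0.8660


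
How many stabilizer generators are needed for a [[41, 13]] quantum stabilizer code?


For an [[n,k]] stabilizer code:
Number of stabilizer generators = n - k
= 41 - 13
= 28

28


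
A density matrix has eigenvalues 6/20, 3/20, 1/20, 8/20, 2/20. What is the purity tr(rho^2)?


tr(rho^2) = sum of eigenvalues squared
= (6/20)^2 + (3/20)^2 + (1/20)^2 + (8/20)^2 + (2/20)^2
= (36 + 9 + 1 + 64 + 4) / 400
= 114/400
= 0.2850

0.2850


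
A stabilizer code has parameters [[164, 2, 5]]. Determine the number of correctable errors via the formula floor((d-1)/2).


Code parameters: [[164, 2, 5]], distance d = 5.
Number of correctable errors = floor((d-1)/2)
= floor((5 - 1)/2)
= floor(4/2)
= 2

2


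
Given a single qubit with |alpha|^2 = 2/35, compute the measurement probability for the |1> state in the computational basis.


|alpha|^2 = 2/35 = 0.0571
|beta|^2 = 1 - 2/35 = 33/35 = 0.9429
P(|1>) = |beta|^2 = 0.9429

0.9429


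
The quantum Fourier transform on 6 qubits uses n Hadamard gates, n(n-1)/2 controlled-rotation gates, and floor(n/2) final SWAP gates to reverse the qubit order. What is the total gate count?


Hadamard gates: 6
Controlled rotations: n*(n-1)/2 = 6*5/2 = 15
SWAP gates: floor(n/2) = floor(6/2) = 3
Total = 6 + 15 + 3
= 24

24


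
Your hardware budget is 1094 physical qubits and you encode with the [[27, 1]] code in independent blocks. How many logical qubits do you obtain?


Each code block uses 27 physical qubits for 1 logical qubit(s).
Number of complete blocks = floor(1094 / 27) = 40
Logical qubits = 40 * 1
= 40

40


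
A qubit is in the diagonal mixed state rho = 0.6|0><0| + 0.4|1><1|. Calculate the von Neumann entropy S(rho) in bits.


S = -p*log2(p) - (1-p)*log2(1-p)
p = 0.6000, 1-p = 0.4000
= -0.6000 * log2(0.6000) - 0.4000 * log2(0.4000)
= -(-0.4422) - (-0.5288)
= 0.9710

0.9710


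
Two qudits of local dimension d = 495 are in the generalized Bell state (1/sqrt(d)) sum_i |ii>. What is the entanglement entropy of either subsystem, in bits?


For a maximally entangled state in d x d:
S = log2(d) = log2(495)
= 8.9513

8.9513


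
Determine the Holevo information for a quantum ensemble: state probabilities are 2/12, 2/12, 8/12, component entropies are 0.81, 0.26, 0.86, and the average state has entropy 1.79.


chi = S(rho) - sum_i p_i * S(rho_i)
Weighted entropy = 2/12 * 0.81 + 2/12 * 0.26 + 8/12 * 0.86
= 0.7517
chi = 1.79 - 0.7517
= 1.0383

1.0383


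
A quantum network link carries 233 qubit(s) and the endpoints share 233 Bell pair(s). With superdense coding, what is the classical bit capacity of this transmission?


Superdense coding allows 2 classical bits per shared entangled pair.
233 pair(s) -> 2 * 233 = 466 classical bits

466


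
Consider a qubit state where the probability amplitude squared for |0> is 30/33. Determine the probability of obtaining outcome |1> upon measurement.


|alpha|^2 = 30/33 = 0.9091
|beta|^2 = 1 - 30/33 = 3/33 = 0.0909
P(|1>) = |beta|^2 = 0.0909

0.0909


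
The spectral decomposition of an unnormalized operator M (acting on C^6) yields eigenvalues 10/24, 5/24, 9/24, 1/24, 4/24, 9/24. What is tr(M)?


tr(M) = sum of eigenvalues
= 10/24 + 5/24 + 9/24 + 1/24 + 4/24 + 9/24
= 38/24
= 1.5833

1.5833


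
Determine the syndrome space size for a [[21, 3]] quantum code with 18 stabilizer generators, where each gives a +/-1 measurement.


Each stabilizer generator gives a binary (+1 or -1) measurement outcome.
With 18 independent generators:
Total syndromes = 2^18
= 262144

262144


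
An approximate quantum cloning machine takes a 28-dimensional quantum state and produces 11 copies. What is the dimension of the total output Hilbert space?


Output space = H^(tensor 11) where dim(H) = 28
dim = 28^11
= 784 (after 2 factors)
= 21952 (after 3 factors)
= 614656 (after 4 factors)
= 17210368 (after 5 factors)
= 481890304 (after 6 factors)
= 13492928512 (after 7 factors)
= 377801998336 (after 8 factors)
= 10578455953408 (after 9 factors)
= 296196766695424 (after 10 factors)
= 8293509467471872 (after 11 factors)
= 8293509467471872

8293509467471872


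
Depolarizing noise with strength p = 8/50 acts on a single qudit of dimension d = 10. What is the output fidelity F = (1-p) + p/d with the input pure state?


F = (1-p) + p/d
= (1 - 0.1600) + 0.1600/10
= 0.8400 + 0.0160
= 0.8560

0.8560


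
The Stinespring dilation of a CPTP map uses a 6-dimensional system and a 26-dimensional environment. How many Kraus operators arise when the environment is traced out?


Tracing out the environment in an orthonormal basis {|i>_E} gives Kraus operators K_i = <i|_E U |0>_E.
Number of Kraus operators = dim(H_env) = d_env
= 26

26


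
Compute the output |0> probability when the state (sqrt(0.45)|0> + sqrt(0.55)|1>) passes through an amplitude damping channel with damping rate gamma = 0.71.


For amplitude damping with parameter gamma on state sqrt(a)|0> + sqrt(b)|1>:
alpha^2 = 0.45, beta^2 = 0.55
P(|0>) = alpha^2 + gamma * beta^2
= 0.45 + 0.71 * 0.55
= 0.45 + 0.3905
= 0.8405

0.8405
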